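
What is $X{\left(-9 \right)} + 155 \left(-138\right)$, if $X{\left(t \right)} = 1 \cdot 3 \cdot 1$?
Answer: $-21387$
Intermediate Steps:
$X{\left(t \right)} = 3$ ($X{\left(t \right)} = 3 \cdot 1 = 3$)
$X{\left(-9 \right)} + 155 \left(-138\right) = 3 + 155 \left(-138\right) = 3 - 21390 = -21387$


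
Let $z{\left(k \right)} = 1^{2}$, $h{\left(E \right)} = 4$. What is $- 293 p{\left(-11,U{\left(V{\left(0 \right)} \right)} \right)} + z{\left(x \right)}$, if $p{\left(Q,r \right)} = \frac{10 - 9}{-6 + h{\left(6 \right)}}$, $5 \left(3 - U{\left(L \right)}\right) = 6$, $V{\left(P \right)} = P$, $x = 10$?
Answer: $\frac{295}{2} \approx 147.5$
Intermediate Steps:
$z{\left(k \right)} = 1$
$U{\left(L \right)} = \frac{9}{5}$ ($U{\left(L \right)} = 3 - \frac{6}{5} = \frac{9}{5}$)
$p{\left(Q,r \right)} = - \frac{1}{2}$ ($p{\left(Q,r \right)} = \frac{10 - 9}{-6 + 4} = 1 \frac{1}{-2} = 1 \left(- \frac{1}{2}\right) = - \frac{1}{2}$)
$- 293 p{\left(-11,U{\left(V{\left(0 \right)} \right)} \right)} + z{\left(x \right)} = \left(-293\right) \left(- \frac{1}{2}\right) + 1 = \frac{293}{2} + 1 = \frac{295}{2}$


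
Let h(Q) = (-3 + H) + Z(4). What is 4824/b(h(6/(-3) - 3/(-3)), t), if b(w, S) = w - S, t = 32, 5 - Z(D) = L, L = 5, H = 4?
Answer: -4824/31 ≈ -155.61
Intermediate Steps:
Z(D) = 0 (Z(D) = 5 - 1*5 = 5 - 5 = 0)
h(Q) = 1 (h(Q) = (-3 + 4) + 0 = 1 + 0 = 1)
4824/b(h(6/(-3) - 3/(-3)), t) = 4824/(1 - 1*32) = 4824/(1 - 32) = 4824/(-31) = 4824*(-1/31) = -4824/31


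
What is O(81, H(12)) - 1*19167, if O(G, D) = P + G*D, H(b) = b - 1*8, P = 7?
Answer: -18836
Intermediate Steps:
H(b) = -8 + b (H(b) = b - 8 = -8 + b)
O(G, D) = 7 + D*G (O(G, D) = 7 + G*D = 7 + D*G)
O(81, H(12)) - 1*19167 = (7 + (-8 + 12)*81) - 1*19167 = (7 + 4*81) - 19167 = (7 + 324) - 19167 = 331 - 19167 = -18836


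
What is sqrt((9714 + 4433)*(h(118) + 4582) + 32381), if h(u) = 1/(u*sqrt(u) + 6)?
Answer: sqrt(778275514 + 15305528660*sqrt(118))/(2*sqrt(3 + 59*sqrt(118))) ≈ 8053.2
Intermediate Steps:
h(u) = 1/(6 + u**(3/2)) (h(u) = 1/(u**(3/2) + 6) = 1/(6 + u**(3/2)))
sqrt((9714 + 4433)*(h(118) + 4582) + 32381) = sqrt((9714 + 4433)*(1/(6 + 118**(3/2)) + 4582) + 32381) = sqrt(14147*(1/(6 + 118*sqrt(118)) + 4582) + 32381) = sqrt(14147*(4582 + 1/(6 + 118*sqrt(118))) + 32381) = sqrt((64821554 + 14147/(6 + 118*sqrt(118))) + 32381) = sqrt(64853935 + 14147/(6 + 118*sqrt(118)))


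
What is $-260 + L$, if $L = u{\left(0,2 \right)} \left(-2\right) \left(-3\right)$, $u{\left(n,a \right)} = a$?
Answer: $-248$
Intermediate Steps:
$L = 12$ ($L = 2 \left(-2\right) \left(-3\right) = \left(-4\right) \left(-3\right) = 12$)
$-260 + L = -260 + 12 = -248$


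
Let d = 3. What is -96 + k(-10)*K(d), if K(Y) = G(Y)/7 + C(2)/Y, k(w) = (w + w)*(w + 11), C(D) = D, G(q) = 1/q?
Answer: -772/7 ≈ -110.29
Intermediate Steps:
k(w) = 2*w*(11 + w) (k(w) = (2*w)*(11 + w) = 2*w*(11 + w))
K(Y) = 15/(7*Y) (K(Y) = 1/(Y*7) + 2/Y = (⅐)/Y + 2/Y = 1/(7*Y) + 2/Y = 15/(7*Y))
-96 + k(-10)*K(d) = -96 + (2*(-10)*(11 - 10))*((15/7)/3) = -96 + (2*(-10)*1)*((15/7)*(⅓)) = -96 - 20*5/7 = -96 - 100/7 = -772/7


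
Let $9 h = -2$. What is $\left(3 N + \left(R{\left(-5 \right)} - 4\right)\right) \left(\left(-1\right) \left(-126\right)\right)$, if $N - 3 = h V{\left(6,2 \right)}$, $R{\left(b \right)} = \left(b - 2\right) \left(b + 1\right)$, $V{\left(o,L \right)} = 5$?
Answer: $3738$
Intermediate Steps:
$h = - \frac{2}{9}$ ($h = \frac{1}{9} \left(-2\right) = - \frac{2}{9} \approx -0.22222$)
$R{\left(b \right)} = \left(1 + b\right) \left(-2 + b\right)$ ($R{\left(b \right)} = \left(-2 + b\right) \left(1 + b\right) = \left(1 + b\right) \left(-2 + b\right)$)
$N = \frac{17}{9}$ ($N = 3 - \frac{10}{9} = \frac{17}{9} \approx 1.8889$)
$\left(3 N + \left(R{\left(-5 \right)} - 4\right)\right) \left(\left(-1\right) \left(-126\right)\right) = \left(3 \cdot \frac{17}{9} - -24\right) \left(\left(-1\right) \left(-126\right)\right) = \left(\frac{17}{3} + \left(\left(-2 + 25 + 5\right) - 4\right)\right) 126 = \left(\frac{17}{3} + \left(28 - 4\right)\right) 126 = \left(\frac{17}{3} + 24\right) 126 = \frac{89}{3} \cdot 126 = 3738$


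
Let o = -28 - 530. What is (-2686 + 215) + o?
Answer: -3029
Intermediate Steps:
o = -558
(-2686 + 215) + o = (-2686 + 215) - 558 = -2471 - 558 = -3029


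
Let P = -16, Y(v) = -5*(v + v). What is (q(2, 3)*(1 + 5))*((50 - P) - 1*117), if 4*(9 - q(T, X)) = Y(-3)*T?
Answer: 1836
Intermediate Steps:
Y(v) = -10*v
q(T, X) = 9 - 15*T/2 (q(T, X) = 9 - (-10*(-3))*T/4 = 9 - 15*T/2)
(q(2, 3)*(1 + 5))*((50 - P) - 1*117) = ((9 - 15/2*2)*(1 + 5))*((50 - 1*(-16)) - 1*117) = ((9 - 15)*6)*((50 + 16) - 117) = (-6*6)*(66 - 117) = -36*(-51) = 1836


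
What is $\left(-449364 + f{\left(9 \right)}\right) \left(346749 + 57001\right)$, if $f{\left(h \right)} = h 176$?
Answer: $-180791175000$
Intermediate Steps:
$f{\left(h \right)} = 176 h$
$\left(-449364 + f{\left(9 \right)}\right) \left(346749 + 57001\right) = \left(-449364 + 176 \cdot 9\right) \left(346749 + 57001\right) = \left(-449364 + 1584\right) 403750 = \left(-447780\right) 403750 = -180791175000$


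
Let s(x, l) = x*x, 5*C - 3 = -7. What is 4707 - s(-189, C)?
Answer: -31014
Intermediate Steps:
C = -4/5 (C = 3/5 + (1/5)*(-7) = 3/5 - 7/5 = -4/5 ≈ -0.80000)
s(x, l) = x**2
4707 - s(-189, C) = 4707 - 1*(-189)**2 = 4707 - 1*35721 = 4707 - 35721 = -31014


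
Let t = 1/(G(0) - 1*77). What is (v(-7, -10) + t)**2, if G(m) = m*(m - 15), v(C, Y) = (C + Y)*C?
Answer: 83942244/5929 ≈ 14158.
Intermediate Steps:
v(C, Y) = C*(C + Y)
G(m) = m*(-15 + m)
t = -1/77 (t = 1/(0*(-15 + 0) - 1*77) = 1/(0*(-15) - 77) = 1/(0 - 77) = 1/(-77) = -1/77 ≈ -0.012987)
(v(-7, -10) + t)**2 = (-7*(-7 - 10) - 1/77)**2 = (-7*(-17) - 1/77)**2 = (119 - 1/77)**2 = (9162/77)**2 = 83942244/5929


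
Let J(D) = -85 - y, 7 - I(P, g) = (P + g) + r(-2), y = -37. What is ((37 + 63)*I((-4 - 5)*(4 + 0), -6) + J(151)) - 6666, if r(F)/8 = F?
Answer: -214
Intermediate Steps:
r(F) = 8*F
I(P, g) = 23 - P - g (I(P, g) = 7 - ((P + g) + 8*(-2)) = 7 - ((P + g) - 16) = 7 - (-16 + P + g) = 7 + (16 - P - g) = 23 - P - g)
J(D) = -48 (J(D) = -85 - 1*(-37) = -85 + 37 = -48)
((37 + 63)*I((-4 - 5)*(4 + 0), -6) + J(151)) - 6666 = ((37 + 63)*(23 - (-4 - 5)*(4 + 0) - 1*(-6)) - 48) - 6666 = (100*(23 - (-9)*4 + 6) - 48) - 6666 = (100*(23 - 1*(-36) + 6) - 48) - 6666 = (100*(23 + 36 + 6) - 48) - 6666 = (100*65 - 48) - 6666 = (6500 - 48) - 6666 = 6452 - 6666 = -214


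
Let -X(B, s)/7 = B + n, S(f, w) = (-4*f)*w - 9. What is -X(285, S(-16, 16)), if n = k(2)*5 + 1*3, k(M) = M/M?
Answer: 2051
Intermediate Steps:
k(M) = 1
S(f, w) = -9 - 4*f*w (S(f, w) = -4*f*w - 9 = -9 - 4*f*w)
n = 8 (n = 1*5 + 1*3 = 5 + 3 = 8)
X(B, s) = -56 - 7*B (X(B, s) = -7*(B + 8) = -7*(8 + B) = -56 - 7*B)
-X(285, S(-16, 16)) = -(-56 - 7*285) = -(-56 - 1995) = -1*(-2051) = 2051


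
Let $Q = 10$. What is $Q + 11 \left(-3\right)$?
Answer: $-23$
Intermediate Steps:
$Q + 11 \left(-3\right) = 10 + 11 \left(-3\right) = 10 - 33 = -23$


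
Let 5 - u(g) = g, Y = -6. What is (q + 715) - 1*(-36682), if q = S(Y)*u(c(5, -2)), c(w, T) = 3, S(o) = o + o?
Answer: 37373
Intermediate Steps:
S(o) = 2*o
u(g) = 5 - g
q = -24 (q = (2*(-6))*(5 - 1*3) = -12*(5 - 3) = -12*2 = -24)
(q + 715) - 1*(-36682) = (-24 + 715) - 1*(-36682) = 691 + 36682 = 37373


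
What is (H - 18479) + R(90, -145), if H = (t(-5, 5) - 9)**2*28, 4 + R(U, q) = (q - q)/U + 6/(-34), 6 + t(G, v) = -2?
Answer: -176650/17 ≈ -10391.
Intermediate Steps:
t(G, v) = -8 (t(G, v) = -6 - 2 = -8)
R(U, q) = -71/17 (R(U, q) = -4 + ((q - q)/U + 6/(-34)) = -4 + (0/U + 6*(-1/34)) = -4 + (0 - 3/17) = -4 - 3/17 = -71/17)
H = 8092 (H = (-8 - 9)**2*28 = (-17)**2*28 = 289*28 = 8092)
(H - 18479) + R(90, -145) = (8092 - 18479) - 71/17 = -10387 - 71/17 = -176650/17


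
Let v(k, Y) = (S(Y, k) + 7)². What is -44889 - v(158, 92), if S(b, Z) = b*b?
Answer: -71802730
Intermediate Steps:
S(b, Z) = b²
v(k, Y) = (7 + Y²)² (v(k, Y) = (Y² + 7)² = (7 + Y²)²)
-44889 - v(158, 92) = -44889 - (7 + 92²)² = -44889 - (7 + 8464)² = -44889 - 1*8471² = -44889 - 1*71757841 = -44889 - 71757841 = -71802730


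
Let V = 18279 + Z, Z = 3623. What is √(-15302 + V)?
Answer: 10*√66 ≈ 81.240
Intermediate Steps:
V = 21902 (V = 18279 + 3623 = 21902)
√(-15302 + V) = √(-15302 + 21902) = √6600 = 10*√66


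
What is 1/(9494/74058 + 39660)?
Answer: 37029/1468574887 ≈ 2.5214e-5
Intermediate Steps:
1/(9494/74058 + 39660) = 1/(9494*(1/74058) + 39660) = 1/(4747/37029 + 39660) = 1/(1468574887/37029) = 37029/1468574887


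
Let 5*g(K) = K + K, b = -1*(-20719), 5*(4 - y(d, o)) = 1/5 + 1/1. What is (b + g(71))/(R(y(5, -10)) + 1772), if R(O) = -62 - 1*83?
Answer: 103737/8135 ≈ 12.752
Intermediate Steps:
y(d, o) = 94/25 (y(d, o) = 4 - (1/5 + 1/1)/5 = 4 - (1*(1/5) + 1*1)/5 = 4 - (1/5 + 1)/5 = 4 - 1/5*6/5 = 4 - 6/25 = 94/25)
R(O) = -145 (R(O) = -62 - 83 = -145)
b = 20719
g(K) = 2*K/5 (g(K) = (K + K)/5 = (2*K)/5 = 2*K/5)
(b + g(71))/(R(y(5, -10)) + 1772) = (20719 + (2/5)*71)/(-145 + 1772) = (20719 + 142/5)/1627 = (103737/5)*(1/1627) = 103737/8135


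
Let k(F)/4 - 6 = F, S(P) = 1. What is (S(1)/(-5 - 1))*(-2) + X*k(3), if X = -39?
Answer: -4211/3 ≈ -1403.7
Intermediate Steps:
k(F) = 24 + 4*F
(S(1)/(-5 - 1))*(-2) + X*k(3) = (1/(-5 - 1))*(-2) - 39*(24 + 4*3) = (1/(-6))*(-2) - 39*(24 + 12) = -1/6*1*(-2) - 39*36 = -1/6*(-2) - 1404 = 1/3 - 1404 = -4211/3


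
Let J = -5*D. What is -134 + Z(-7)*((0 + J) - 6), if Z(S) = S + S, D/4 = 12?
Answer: 3310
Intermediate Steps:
D = 48 (D = 4*12 = 48)
J = -240 (J = -5*48 = -240)
Z(S) = 2*S
-134 + Z(-7)*((0 + J) - 6) = -134 + (2*(-7))*((0 - 240) - 6) = -134 - 14*(-240 - 6) = -134 - 14*(-246) = -134 + 3444 = 3310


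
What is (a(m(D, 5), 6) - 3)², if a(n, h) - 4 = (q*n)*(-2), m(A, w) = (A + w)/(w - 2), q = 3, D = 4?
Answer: 289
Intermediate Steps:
m(A, w) = (A + w)/(-2 + w)
a(n, h) = 4 - 6*n (a(n, h) = 4 + (3*n)*(-2) = 4 - 6*n)
(a(m(D, 5), 6) - 3)² = ((4 - 6*(4 + 5)/(-2 + 5)) - 3)² = ((4 - 6*9/3) - 3)² = ((4 - 2*9) - 3)² = ((4 - 6*3) - 3)² = ((4 - 18) - 3)² = (-14 - 3)² = (-17)² = 289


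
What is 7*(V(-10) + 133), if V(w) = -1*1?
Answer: 924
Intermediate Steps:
V(w) = -1
7*(V(-10) + 133) = 7*(-1 + 133) = 7*132 = 924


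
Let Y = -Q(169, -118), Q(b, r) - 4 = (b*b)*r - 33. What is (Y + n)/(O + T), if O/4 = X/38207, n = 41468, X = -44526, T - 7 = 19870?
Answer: 26070126173/151852487 ≈ 171.68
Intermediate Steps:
T = 19877 (T = 7 + 19870 = 19877)
Q(b, r) = -29 + r*b**2 (Q(b, r) = 4 + ((b*b)*r - 33) = 4 + (b**2*r - 33) = 4 + (r*b**2 - 33) = 4 + (-33 + r*b**2) = -29 + r*b**2)
O = -178104/38207 (O = 4*(-44526/38207) = -178104/38207 ≈ -4.6616)
Y = 3370227 (Y = -(-29 - 118*169**2) = -(-29 - 118*28561) = -(-29 - 3370198) = -1*(-3370227) = 3370227)
(Y + n)/(O + T) = (3370227 + 41468)/(-178104/38207 + 19877) = 3411695/(759262435/38207) = 3411695*(38207/759262435) = 26070126173/151852487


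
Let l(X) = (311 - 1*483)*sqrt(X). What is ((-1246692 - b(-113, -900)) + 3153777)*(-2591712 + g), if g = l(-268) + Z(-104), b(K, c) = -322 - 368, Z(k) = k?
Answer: -4944601769400 - 656274600*I*sqrt(67) ≈ -4.9446e+12 - 5.3718e+9*I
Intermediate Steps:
l(X) = -172*sqrt(X) (l(X) = (311 - 483)*sqrt(X) = -172*sqrt(X))
b(K, c) = -690
g = -104 - 344*I*sqrt(67) (g = -344*I*sqrt(67) - 104 = -104 - 344*I*sqrt(67) ≈ -104.0 - 2815.8*I)
((-1246692 - b(-113, -900)) + 3153777)*(-2591712 + g) = ((-1246692 - 1*(-690)) + 3153777)*(-2591712 + (-104 - 344*I*sqrt(67))) = ((-1246692 + 690) + 3153777)*(-2591816 - 344*I*sqrt(67)) = (-1246002 + 3153777)*(-2591816 - 344*I*sqrt(67)) = 1907775*(-2591816 - 344*I*sqrt(67)) = -4944601769400 - 656274600*I*sqrt(67)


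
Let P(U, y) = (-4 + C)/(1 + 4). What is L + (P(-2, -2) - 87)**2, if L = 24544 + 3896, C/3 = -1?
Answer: 906364/25 ≈ 36255.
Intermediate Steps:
C = -3 (C = 3*(-1) = -3)
P(U, y) = -7/5 (P(U, y) = (-4 - 3)/(1 + 4) = -7/5)
L = 28440
L + (P(-2, -2) - 87)**2 = 28440 + (-7/5 - 87)**2 = 28440 + (-442/5)**2 = 28440 + 195364/25 = 906364/25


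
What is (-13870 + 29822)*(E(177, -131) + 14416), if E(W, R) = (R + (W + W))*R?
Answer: -236041744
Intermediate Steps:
E(W, R) = R*(R + 2*W) (E(W, R) = (R + 2*W)*R = R*(R + 2*W))
(-13870 + 29822)*(E(177, -131) + 14416) = (-13870 + 29822)*(-131*(-131 + 2*177) + 14416) = 15952*(-131*(-131 + 354) + 14416) = 15952*(-131*223 + 14416) = 15952*(-29213 + 14416) = 15952*(-14797) = -236041744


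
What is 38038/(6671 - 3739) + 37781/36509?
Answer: 749751617/53522194 ≈ 14.008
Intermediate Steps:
38038/(6671 - 3739) + 37781/36509 = 38038/2932 + 37781*(1/36509) = 38038*(1/2932) + 37781/36509 = 19019/1466 + 37781/36509 = 749751617/53522194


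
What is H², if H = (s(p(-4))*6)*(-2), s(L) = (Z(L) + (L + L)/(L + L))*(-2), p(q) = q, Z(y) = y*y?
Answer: 166464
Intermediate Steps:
Z(y) = y²
s(L) = -2 - 2*L² (s(L) = (L² + (L + L)/(L + L))*(-2) = (L² + (2*L)/((2*L)))*(-2) = (L² + (2*L)*(1/(2*L)))*(-2) = (L² + 1)*(-2) = (1 + L²)*(-2) = -2 - 2*L²)
H = 408 (H = ((-2 - 2*(-4)²)*6)*(-2) = ((-2 - 2*16)*6)*(-2) = ((-2 - 32)*6)*(-2) = -34*6*(-2) = -204*(-2) = 408)
H² = 408² = 166464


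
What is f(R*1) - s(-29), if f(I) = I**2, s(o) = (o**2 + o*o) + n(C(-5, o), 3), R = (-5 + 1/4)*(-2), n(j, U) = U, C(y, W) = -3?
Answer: -6379/4 ≈ -1594.8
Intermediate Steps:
R = 19/2 (R = (-5 + 1/4)*(-2) = -19/4*(-2) = 19/2 ≈ 9.5000)
s(o) = 3 + 2*o**2 (s(o) = (o**2 + o*o) + 3 = (o**2 + o**2) + 3 = 2*o**2 + 3 = 3 + 2*o**2)
f(R*1) - s(-29) = ((19/2)*1)**2 - (3 + 2*(-29)**2) = (19/2)**2 - (3 + 2*841) = 361/4 - (3 + 1682) = 361/4 - 1*1685 = 361/4 - 1685 = -6379/4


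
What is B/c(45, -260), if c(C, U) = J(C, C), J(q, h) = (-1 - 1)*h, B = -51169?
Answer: 51169/90 ≈ 568.54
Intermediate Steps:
J(q, h) = -2*h
c(C, U) = -2*C
B/c(45, -260) = -51169/((-2*45)) = -51169/(-90) = -51169*(-1/90) = 51169/90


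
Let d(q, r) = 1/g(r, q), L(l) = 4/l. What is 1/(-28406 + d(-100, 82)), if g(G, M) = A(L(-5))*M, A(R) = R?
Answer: -80/2272479 ≈ -3.5204e-5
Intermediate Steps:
g(G, M) = -4*M/5 (g(G, M) = (4/(-5))*M = (4*(-⅕))*M = -4*M/5)
d(q, r) = -5/(4*q) (d(q, r) = 1/(-4*q/5) = -5/(4*q))
1/(-28406 + d(-100, 82)) = 1/(-28406 - 5/4/(-100)) = 1/(-28406 - 5/4*(-1/100)) = 1/(-28406 + 1/80) = 1/(-2272479/80) = -80/2272479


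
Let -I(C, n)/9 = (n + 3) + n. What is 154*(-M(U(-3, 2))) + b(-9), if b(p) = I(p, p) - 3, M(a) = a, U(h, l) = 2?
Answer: -176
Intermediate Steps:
I(C, n) = -27 - 18*n (I(C, n) = -9*((n + 3) + n) = -9*((3 + n) + n) = -9*(3 + 2*n) = -27 - 18*n)
b(p) = -30 - 18*p (b(p) = (-27 - 18*p) - 3 = -30 - 18*p)
154*(-M(U(-3, 2))) + b(-9) = 154*(-1*2) + (-30 - 18*(-9)) = 154*(-2) + (-30 + 162) = -308 + 132 = -176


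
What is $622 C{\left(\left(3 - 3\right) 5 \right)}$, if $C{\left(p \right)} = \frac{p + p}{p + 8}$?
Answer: $0$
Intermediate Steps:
$C{\left(p \right)} = \frac{2 p}{8 + p}$
$622 C{\left(\left(3 - 3\right) 5 \right)} = 622 \frac{2 \left(3 - 3\right) 5}{8 + \left(3 - 3\right) 5} = 622 \frac{2 \cdot 0 \cdot 5}{8 + 0 \cdot 5} = 622 \cdot 2 \cdot 0 \frac{1}{8 + 0} = 622 \cdot 2 \cdot 0 \cdot \frac{1}{8} = 622 \cdot 0 = 0$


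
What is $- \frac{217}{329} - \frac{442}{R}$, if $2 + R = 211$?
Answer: $- \frac{27253}{9823} \approx -2.7744$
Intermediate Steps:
$R = 209$ ($R = -2 + 211 = 209$)
$- \frac{217}{329} - \frac{442}{R} = - \frac{217}{329} - \frac{442}{209} = \left(-217\right) \frac{1}{329} - \frac{442}{209} = - \frac{31}{47} - \frac{442}{209} = - \frac{27253}{9823}$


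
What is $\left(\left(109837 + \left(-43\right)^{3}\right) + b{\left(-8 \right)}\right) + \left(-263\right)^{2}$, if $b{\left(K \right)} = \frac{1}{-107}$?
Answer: $\frac{10646392}{107} \approx 99499.0$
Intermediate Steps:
$b{\left(K \right)} = - \frac{1}{107}$
$\left(\left(109837 + \left(-43\right)^{3}\right) + b{\left(-8 \right)}\right) + \left(-263\right)^{2} = \left(\left(109837 + \left(-43\right)^{3}\right) - \frac{1}{107}\right) + \left(-263\right)^{2} = \left(\left(109837 - 79507\right) - \frac{1}{107}\right) + 69169 = \left(30330 - \frac{1}{107}\right) + 69169 = \frac{3245309}{107} + 69169 = \frac{10646392}{107}$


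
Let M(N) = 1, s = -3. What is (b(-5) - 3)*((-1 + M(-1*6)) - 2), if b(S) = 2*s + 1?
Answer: 16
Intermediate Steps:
b(S) = -5 (b(S) = 2*(-3) + 1 = -6 + 1 = -5)
(b(-5) - 3)*((-1 + M(-1*6)) - 2) = (-5 - 3)*((-1 + 1) - 2) = -8*(0 - 2) = -8*(-2) = 16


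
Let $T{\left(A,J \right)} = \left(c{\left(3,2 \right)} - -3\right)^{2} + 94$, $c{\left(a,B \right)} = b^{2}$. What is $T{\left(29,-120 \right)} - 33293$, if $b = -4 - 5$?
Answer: $-26143$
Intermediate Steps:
$b = -9$
$c{\left(a,B \right)} = 81$ ($c{\left(a,B \right)} = \left(-9\right)^{2} = 81$)
$T{\left(A,J \right)} = 7150$ ($T{\left(A,J \right)} = \left(81 - -3\right)^{2} + 94 = \left(81 + \left(-1 + 4\right)\right)^{2} + 94 = \left(81 + 3\right)^{2} + 94 = 84^{2} + 94 = 7056 + 94 = 7150$)
$T{\left(29,-120 \right)} - 33293 = 7150 - 33293 = -26143$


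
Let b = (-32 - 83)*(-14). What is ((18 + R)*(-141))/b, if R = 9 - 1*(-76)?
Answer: -14523/1610 ≈ -9.0205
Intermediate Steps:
R = 85 (R = 9 + 76 = 85)
b = 1610 (b = -115*(-14) = 1610)
((18 + R)*(-141))/b = ((18 + 85)*(-141))/1610 = (103*(-141))*(1/1610) = -14523*1/1610 = -14523/1610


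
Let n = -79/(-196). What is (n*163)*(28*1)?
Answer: 12877/7 ≈ 1839.6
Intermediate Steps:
n = 79/196 (n = -79*(-1/196) = 79/196 ≈ 0.40306)
(n*163)*(28*1) = ((79/196)*163)*(28*1) = (12877/196)*28 = 12877/7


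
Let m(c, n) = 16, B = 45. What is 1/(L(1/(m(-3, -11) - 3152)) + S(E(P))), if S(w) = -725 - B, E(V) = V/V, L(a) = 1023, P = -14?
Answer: 1/253 ≈ 0.0039526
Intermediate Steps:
E(V) = 1
S(w) = -770 (S(w) = -725 - 1*45 = -725 - 45 = -770)
1/(L(1/(m(-3, -11) - 3152)) + S(E(P))) = 1/(1023 - 770) = 1/253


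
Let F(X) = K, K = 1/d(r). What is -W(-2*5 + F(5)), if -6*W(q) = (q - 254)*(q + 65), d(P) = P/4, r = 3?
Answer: -66586/27 ≈ -2466.1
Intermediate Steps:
d(P) = P/4 (d(P) = P*(1/4) = P/4)
K = 4/3 (K = 1/((1/4)*3) = 1/(3/4) = 4/3 ≈ 1.3333)
F(X) = 4/3
W(q) = -(-254 + q)*(65 + q)/6 (W(q) = -(q - 254)*(q + 65)/6 = -(-254 + q)*(65 + q)/6)
-W(-2*5 + F(5)) = -(8255/3 - (-2*5 + 4/3)**2/6 + 63*(-2*5 + 4/3)/2) = -(8255/3 - (-10 + 4/3)**2/6 + 63*(-10 + 4/3)/2) = -(8255/3 - (-26/3)**2/6 + (63/2)*(-26/3)) = -(8255/3 - 1/6*676/9 - 273) = -(8255/3 - 338/27 - 273) = -1*66586/27 = -66586/27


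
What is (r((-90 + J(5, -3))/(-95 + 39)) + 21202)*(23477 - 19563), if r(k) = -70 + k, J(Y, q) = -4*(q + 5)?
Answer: 165434995/2 ≈ 8.2717e+7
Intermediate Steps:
J(Y, q) = -20 - 4*q (J(Y, q) = -4*(5 + q) = -20 - 4*q)
(r((-90 + J(5, -3))/(-95 + 39)) + 21202)*(23477 - 19563) = ((-70 + (-90 + (-20 - 4*(-3)))/(-95 + 39)) + 21202)*(23477 - 19563) = ((-70 + (-90 + (-20 + 12))/(-56)) + 21202)*3914 = ((-70 + (-90 - 8)*(-1/56)) + 21202)*3914 = ((-70 - 98*(-1/56)) + 21202)*3914 = ((-70 + 7/4) + 21202)*3914 = (-273/4 + 21202)*3914 = (84535/4)*3914 = 165434995/2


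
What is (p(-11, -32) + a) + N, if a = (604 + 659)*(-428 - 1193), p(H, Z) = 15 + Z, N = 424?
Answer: -2046916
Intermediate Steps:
a = -2047323 (a = 1263*(-1621) = -2047323)
(p(-11, -32) + a) + N = ((15 - 32) - 2047323) + 424 = (-17 - 2047323) + 424 = -2047340 + 424 = -2046916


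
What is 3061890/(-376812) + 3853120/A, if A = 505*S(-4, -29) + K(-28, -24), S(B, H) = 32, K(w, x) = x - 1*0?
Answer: 9739549975/42223878 ≈ 230.66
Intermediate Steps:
K(w, x) = x (K(w, x) = x + 0 = x)
A = 16136 (A = 505*32 - 24 = 16160 - 24 = 16136)
3061890/(-376812) + 3853120/A = 3061890/(-376812) + 3853120/16136 = 3061890*(-1/376812) + 3853120*(1/16136) = -170105/20934 + 481640/2017 = 9739549975/42223878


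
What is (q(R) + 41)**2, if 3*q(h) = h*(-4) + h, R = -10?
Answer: 2601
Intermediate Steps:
q(h) = -h (q(h) = (h*(-4) + h)/3 = (-4*h + h)/3 = (-3*h)/3 = -h)
(q(R) + 41)**2 = (-1*(-10) + 41)**2 = (10 + 41)**2 = 51**2 = 2601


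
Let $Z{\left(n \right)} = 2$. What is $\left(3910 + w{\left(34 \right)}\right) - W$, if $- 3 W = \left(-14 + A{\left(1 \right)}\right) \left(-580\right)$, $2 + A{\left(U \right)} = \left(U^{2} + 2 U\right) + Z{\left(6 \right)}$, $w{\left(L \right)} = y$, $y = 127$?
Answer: $\frac{18491}{3} \approx 6163.7$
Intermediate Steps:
$w{\left(L \right)} = 127$
$A{\left(U \right)} = U^{2} + 2 U$ ($A{\left(U \right)} = -2 + \left(\left(U^{2} + 2 U\right) + 2\right) = -2 + \left(2 + U^{2} + 2 U\right) = U^{2} + 2 U$)
$W = - \frac{6380}{3}$ ($W = - \frac{\left(-14 + 1 \left(2 + 1\right)\right) \left(-580\right)}{3} = - \frac{\left(-14 + 1 \cdot 3\right) \left(-580\right)}{3} = - \frac{\left(-14 + 3\right) \left(-580\right)}{3} = - \frac{\left(-11\right) \left(-580\right)}{3} = \left(- \frac{1}{3}\right) 6380 = - \frac{6380}{3} \approx -2126.7$)
$\left(3910 + w{\left(34 \right)}\right) - W = \left(3910 + 127\right) - - \frac{6380}{3} = 4037 + \frac{6380}{3} = \frac{18491}{3}$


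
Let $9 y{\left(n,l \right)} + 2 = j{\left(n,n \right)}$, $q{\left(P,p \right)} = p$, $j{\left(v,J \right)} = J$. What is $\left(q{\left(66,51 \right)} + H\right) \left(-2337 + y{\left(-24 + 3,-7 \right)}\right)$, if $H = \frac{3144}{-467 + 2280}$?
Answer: $- \frac{31953984}{259} \approx -1.2337 \cdot 10^{5}$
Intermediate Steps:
$y{\left(n,l \right)} = - \frac{2}{9} + \frac{n}{9}$
$H = \frac{3144}{1813} \approx 1.7341$
$\left(q{\left(66,51 \right)} + H\right) \left(-2337 + y{\left(-24 + 3,-7 \right)}\right) = \left(51 + \frac{3144}{1813}\right) \left(-2337 + \left(- \frac{2}{9} + \frac{-24 + 3}{9}\right)\right) = \frac{95607 \left(-2337 + \left(- \frac{2}{9} + \frac{1}{9} \left(-21\right)\right)\right)}{1813} = \frac{95607 \left(-2337 - \frac{23}{9}\right)}{1813} = \frac{95607}{1813} \left(- \frac{21056}{9}\right) = - \frac{31953984}{259}$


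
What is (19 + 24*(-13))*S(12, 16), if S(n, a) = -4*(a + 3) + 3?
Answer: 21389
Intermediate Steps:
S(n, a) = -9 - 4*a (S(n, a) = -4*(3 + a) + 3 = (-12 - 4*a) + 3 = -9 - 4*a)
(19 + 24*(-13))*S(12, 16) = (19 + 24*(-13))*(-9 - 4*16) = (19 - 312)*(-9 - 64) = -293*(-73) = 21389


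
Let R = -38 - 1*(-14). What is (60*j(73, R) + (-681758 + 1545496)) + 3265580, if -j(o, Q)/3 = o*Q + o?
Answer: 4431538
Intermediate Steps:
R = -24 (R = -38 + 14 = -24)
j(o, Q) = -3*o - 3*Q*o (j(o, Q) = -3*(o*Q + o) = -3*(Q*o + o) = -3*(o + Q*o) = -3*o - 3*Q*o)
(60*j(73, R) + (-681758 + 1545496)) + 3265580 = (60*(-3*73*(1 - 24)) + (-681758 + 1545496)) + 3265580 = (60*(-3*73*(-23)) + 863738) + 3265580 = (60*5037 + 863738) + 3265580 = (302220 + 863738) + 3265580 = 1165958 + 3265580 = 4431538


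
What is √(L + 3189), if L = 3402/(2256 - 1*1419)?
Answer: √3068535/31 ≈ 56.507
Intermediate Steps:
L = 126/31 (L = 3402/(2256 - 1419) = 3402/837 = 3402*(1/837) = 126/31 ≈ 4.0645)
√(L + 3189) = √(126/31 + 3189) = √(98985/31) = √3068535/31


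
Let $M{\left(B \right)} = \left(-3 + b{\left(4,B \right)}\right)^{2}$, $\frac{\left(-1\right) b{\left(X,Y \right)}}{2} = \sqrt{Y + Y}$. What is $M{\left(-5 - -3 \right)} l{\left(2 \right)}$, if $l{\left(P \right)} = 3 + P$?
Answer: $-35 + 120 i \approx -35.0 + 120.0 i$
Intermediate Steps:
$b{\left(X,Y \right)} = - 2 \sqrt{2} \sqrt{Y}$ ($b{\left(X,Y \right)} = - 2 \sqrt{Y + Y} = - 2 \sqrt{2 Y} = - 2 \sqrt{2} \sqrt{Y}$)
$M{\left(B \right)} = \left(-3 - 2 \sqrt{2} \sqrt{B}\right)^{2}$
$M{\left(-5 - -3 \right)} l{\left(2 \right)} = \left(3 + 2 \sqrt{2} \sqrt{-5 - -3}\right)^{2} \left(3 + 2\right) = \left(3 + 2 \sqrt{2} \sqrt{-5 + 3}\right)^{2} \cdot 5 = \left(3 + 2 \sqrt{2} \sqrt{-2}\right)^{2} \cdot 5 = \left(3 + 2 \sqrt{2} i \sqrt{2}\right)^{2} \cdot 5 = \left(3 + 4 i\right)^{2} \cdot 5 = 5 \left(3 + 4 i\right)^{2}$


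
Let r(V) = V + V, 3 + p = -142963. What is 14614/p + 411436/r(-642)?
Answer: -7355015444/22946043 ≈ -320.54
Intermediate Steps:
p = -142966 (p = -3 - 142963 = -142966)
r(V) = 2*V
14614/p + 411436/r(-642) = 14614/(-142966) + 411436/((2*(-642))) = 14614*(-1/142966) + 411436/(-1284) = -7307/71483 + 411436*(-1/1284) = -7307/71483 - 102859/321 = -7355015444/22946043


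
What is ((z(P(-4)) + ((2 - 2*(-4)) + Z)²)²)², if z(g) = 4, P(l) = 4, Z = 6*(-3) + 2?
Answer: 2560000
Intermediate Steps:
Z = -16 (Z = -18 + 2 = -16)
((z(P(-4)) + ((2 - 2*(-4)) + Z)²)²)² = ((4 + ((2 - 2*(-4)) - 16)²)²)² = ((4 + ((2 + 8) - 16)²)²)² = ((4 + (10 - 16)²)²)² = ((4 + (-6)²)²)² = ((4 + 36)²)² = (40²)² = 1600² = 2560000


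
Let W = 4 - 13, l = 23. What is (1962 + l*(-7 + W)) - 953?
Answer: 641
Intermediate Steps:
W = -9
(1962 + l*(-7 + W)) - 953 = (1962 + 23*(-7 - 9)) - 953 = (1962 + 23*(-16)) - 953 = (1962 - 368) - 953 = 1594 - 953 = 641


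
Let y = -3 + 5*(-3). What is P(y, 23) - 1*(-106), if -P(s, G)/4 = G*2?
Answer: -78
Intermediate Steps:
y = -18 (y = -3 - 15 = -18)
P(s, G) = -8*G (P(s, G) = -4*G*2 = -8*G)
P(y, 23) - 1*(-106) = -8*23 - 1*(-106) = -184 + 106 = -78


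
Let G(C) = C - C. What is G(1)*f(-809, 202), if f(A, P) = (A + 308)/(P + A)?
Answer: 0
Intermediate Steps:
G(C) = 0
f(A, P) = (308 + A)/(A + P)
G(1)*f(-809, 202) = 0*((308 - 809)/(-809 + 202)) = 0*(-501/(-607)) = 0*(-1/607*(-501)) = 0*(501/607) = 0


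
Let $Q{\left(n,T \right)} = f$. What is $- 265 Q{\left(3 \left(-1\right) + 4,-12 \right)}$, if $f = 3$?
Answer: $-795$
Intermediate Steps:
$Q{\left(n,T \right)} = 3$
$- 265 Q{\left(3 \left(-1\right) + 4,-12 \right)} = \left(-265\right) 3 = -795$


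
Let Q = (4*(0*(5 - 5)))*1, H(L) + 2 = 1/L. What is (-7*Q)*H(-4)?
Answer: 0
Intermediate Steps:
H(L) = -2 + 1/L
Q = 0 (Q = (4*(0*0))*1 = (4*0)*1 = 0*1 = 0)
(-7*Q)*H(-4) = (-7*0)*(-2 + 1/(-4)) = 0*(-2 - ¼) = 0*(-9/4) = 0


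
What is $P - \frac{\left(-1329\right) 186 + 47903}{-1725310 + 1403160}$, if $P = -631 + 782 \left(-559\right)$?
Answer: $- \frac{8295734273}{18950} \approx -4.3777 \cdot 10^{5}$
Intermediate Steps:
$P = -437769$ ($P = -631 - 437138 = -437769$)
$P - \frac{\left(-1329\right) 186 + 47903}{-1725310 + 1403160} = -437769 - \frac{\left(-1329\right) 186 + 47903}{-1725310 + 1403160} = -437769 - \frac{-247194 + 47903}{-322150} = -437769 - \left(-199291\right) \left(- \frac{1}{322150}\right) = -437769 - \frac{11723}{18950} = - \frac{8295734273}{18950}$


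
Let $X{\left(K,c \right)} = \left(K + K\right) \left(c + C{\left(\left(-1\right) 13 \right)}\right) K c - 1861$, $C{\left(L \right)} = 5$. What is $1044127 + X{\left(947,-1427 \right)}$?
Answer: $3639599926158$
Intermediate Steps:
$X{\left(K,c \right)} = -1861 + 2 c K^{2} \left(5 + c\right)$ ($X{\left(K,c \right)} = \left(K + K\right) \left(c + 5\right) K c - 1861 = 2 K \left(5 + c\right) K c - 1861 = 2 K^{2} \left(5 + c\right) c - 1861 = 2 c K^{2} \left(5 + c\right) - 1861 = -1861 + 2 c K^{2} \left(5 + c\right)$)
$1044127 + X{\left(947,-1427 \right)} = 1044127 + \left(-1861 + 2 \cdot 947^{2} \left(-1427\right)^{2} + 10 \left(-1427\right) 947^{2}\right) = 1044127 + \left(-1861 + 2 \cdot 896809 \cdot 2036329 + 10 \left(-1427\right) 896809\right) = 1044127 - -3639598882031 = 1044127 + 3639598882031 = 3639599926158$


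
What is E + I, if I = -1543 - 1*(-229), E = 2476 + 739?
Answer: 1901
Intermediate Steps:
E = 3215
I = -1314 (I = -1543 + 229 = -1314)
E + I = 3215 - 1314 = 1901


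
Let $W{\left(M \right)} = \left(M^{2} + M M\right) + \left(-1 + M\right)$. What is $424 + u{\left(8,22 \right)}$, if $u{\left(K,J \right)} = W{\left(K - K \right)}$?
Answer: $423$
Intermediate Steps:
$W{\left(M \right)} = -1 + M + 2 M^{2}$ ($W{\left(M \right)} = \left(M^{2} + M^{2}\right) + \left(-1 + M\right) = 2 M^{2} + \left(-1 + M\right) = -1 + M + 2 M^{2}$)
$u{\left(K,J \right)} = -1$ ($u{\left(K,J \right)} = -1 + \left(K - K\right) + 2 \left(K - K\right)^{2} = -1 + 0 + 2 \cdot 0^{2} = -1 + 0 + 2 \cdot 0 = -1 + 0 + 0 = -1$)
$424 + u{\left(8,22 \right)} = 424 - 1 = 423$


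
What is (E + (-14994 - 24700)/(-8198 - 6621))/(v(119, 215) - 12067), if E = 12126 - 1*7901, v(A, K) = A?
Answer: -62649969/177057412 ≈ -0.35384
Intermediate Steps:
E = 4225 (E = 12126 - 7901 = 4225)
(E + (-14994 - 24700)/(-8198 - 6621))/(v(119, 215) - 12067) = (4225 + (-14994 - 24700)/(-8198 - 6621))/(119 - 12067) = (4225 - 39694/(-14819))/(-11948) = (4225 - 39694*(-1/14819))*(-1/11948) = (4225 + 39694/14819)*(-1/11948) = (62649969/14819)*(-1/11948) = -62649969/177057412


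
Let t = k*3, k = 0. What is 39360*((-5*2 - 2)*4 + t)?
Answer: -1889280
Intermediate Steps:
t = 0 (t = 0*3 = 0)
39360*((-5*2 - 2)*4 + t) = 39360*((-5*2 - 2)*4 + 0) = 39360*((-10 - 2)*4 + 0) = 39360*(-12*4 + 0) = 39360*(-48 + 0) = 39360*(-48) = -1889280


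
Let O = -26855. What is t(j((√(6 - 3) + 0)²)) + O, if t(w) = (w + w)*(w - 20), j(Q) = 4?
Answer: -26983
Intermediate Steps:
t(w) = 2*w*(-20 + w) (t(w) = (2*w)*(-20 + w) = 2*w*(-20 + w))
t(j((√(6 - 3) + 0)²)) + O = 2*4*(-20 + 4) - 26855 = 2*4*(-16) - 26855 = -128 - 26855 = -26983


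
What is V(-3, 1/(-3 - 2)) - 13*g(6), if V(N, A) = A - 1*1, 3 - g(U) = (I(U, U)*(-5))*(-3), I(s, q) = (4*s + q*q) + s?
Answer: 64149/5 ≈ 12830.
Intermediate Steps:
I(s, q) = q² + 5*s (I(s, q) = (4*s + q²) + s = (q² + 4*s) + s = q² + 5*s)
g(U) = 3 - 75*U - 15*U² (g(U) = 3 - (U² + 5*U)*(-5)*(-3) = 3 - (-25*U - 5*U²)*(-3) = 3 - (15*U² + 75*U) = 3 + (-75*U - 15*U²) = 3 - 75*U - 15*U²)
V(N, A) = -1 + A (V(N, A) = A - 1 = -1 + A)
V(-3, 1/(-3 - 2)) - 13*g(6) = (-1 + 1/(-3 - 2)) - 13*(3 - 75*6 - 15*6²) = (-1 + 1/(-5)) - 13*(3 - 450 - 15*36) = (-1 - ⅕) - 13*(3 - 450 - 540) = -6/5 - 13*(-987) = -6/5 + 12831 = 64149/5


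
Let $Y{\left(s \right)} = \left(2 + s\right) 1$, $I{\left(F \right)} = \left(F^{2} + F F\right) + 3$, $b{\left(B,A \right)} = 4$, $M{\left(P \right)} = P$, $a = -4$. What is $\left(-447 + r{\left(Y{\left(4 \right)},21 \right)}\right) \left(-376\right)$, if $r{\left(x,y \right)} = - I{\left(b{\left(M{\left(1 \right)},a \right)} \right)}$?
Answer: $181232$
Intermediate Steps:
$I{\left(F \right)} = 3 + 2 F^{2}$ ($I{\left(F \right)} = \left(F^{2} + F^{2}\right) + 3 = 2 F^{2} + 3 = 3 + 2 F^{2}$)
$Y{\left(s \right)} = 2 + s$
$r{\left(x,y \right)} = -35$ ($r{\left(x,y \right)} = - (3 + 2 \cdot 4^{2}) = - (3 + 2 \cdot 16) = - (3 + 32) = \left(-1\right) 35 = -35$)
$\left(-447 + r{\left(Y{\left(4 \right)},21 \right)}\right) \left(-376\right) = \left(-447 - 35\right) \left(-376\right) = \left(-482\right) \left(-376\right) = 181232$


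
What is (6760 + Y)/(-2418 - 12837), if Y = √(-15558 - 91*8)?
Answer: -1352/3051 - I*√16286/15255 ≈ -0.44313 - 0.0083656*I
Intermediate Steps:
Y = I*√16286 (Y = √(-15558 - 728) = √(-16286) = I*√16286 ≈ 127.62*I)
(6760 + Y)/(-2418 - 12837) = (6760 + I*√16286)/(-2418 - 12837) = (6760 + I*√16286)/(-15255) = (6760 + I*√16286)*(-1/15255) = -1352/3051 - I*√16286/15255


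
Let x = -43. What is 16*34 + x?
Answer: 501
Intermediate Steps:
16*34 + x = 16*34 - 43 = 544 - 43 = 501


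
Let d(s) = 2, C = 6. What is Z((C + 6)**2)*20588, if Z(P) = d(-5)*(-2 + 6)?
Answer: 164704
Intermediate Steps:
Z(P) = 8 (Z(P) = 2*(-2 + 6) = 2*4 = 8)
Z((C + 6)**2)*20588 = 8*20588 = 164704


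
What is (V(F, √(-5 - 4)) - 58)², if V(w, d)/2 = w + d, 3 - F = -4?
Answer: 1900 - 528*I ≈ 1900.0 - 528.0*I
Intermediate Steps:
F = 7 (F = 3 - 1*(-4) = 3 + 4 = 7)
V(w, d) = 2*d + 2*w (V(w, d) = 2*(w + d) = 2*(d + w) = 2*d + 2*w)
(V(F, √(-5 - 4)) - 58)² = ((2*√(-5 - 4) + 2*7) - 58)² = ((2*√(-9) + 14) - 58)² = ((2*(3*I) + 14) - 58)² = ((6*I + 14) - 58)² = ((14 + 6*I) - 58)² = (-44 + 6*I)²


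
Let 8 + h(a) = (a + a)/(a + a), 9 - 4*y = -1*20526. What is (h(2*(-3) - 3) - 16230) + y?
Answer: -44413/4 ≈ -11103.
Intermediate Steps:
y = 20535/4 (y = 9/4 - (-1)*20526/4 = 9/4 - ¼*(-20526) = 9/4 + 10263/2 = 20535/4 ≈ 5133.8)
h(a) = -7 (h(a) = -8 + (a + a)/(a + a) = -8 + (2*a)/((2*a)) = -8 + (2*a)*(1/(2*a)) = -8 + 1 = -7)
(h(2*(-3) - 3) - 16230) + y = (-7 - 16230) + 20535/4 = -16237 + 20535/4 = -44413/4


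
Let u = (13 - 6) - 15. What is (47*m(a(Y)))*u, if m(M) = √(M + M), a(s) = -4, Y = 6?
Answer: -752*I*√2 ≈ -1063.5*I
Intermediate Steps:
m(M) = √2*√M (m(M) = √(2*M) = √2*√M)
u = -8 (u = 7 - 15 = -8)
(47*m(a(Y)))*u = (47*(√2*√(-4)))*(-8) = (47*(√2*(2*I)))*(-8) = (47*(2*I*√2))*(-8) = (94*I*√2)*(-8) = -752*I*√2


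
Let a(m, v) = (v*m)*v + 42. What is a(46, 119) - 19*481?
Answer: 642309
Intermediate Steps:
a(m, v) = 42 + m*v² (a(m, v) = (m*v)*v + 42 = m*v² + 42 = 42 + m*v²)
a(46, 119) - 19*481 = (42 + 46*119²) - 19*481 = (42 + 46*14161) - 1*9139 = (42 + 651406) - 9139 = 651448 - 9139 = 642309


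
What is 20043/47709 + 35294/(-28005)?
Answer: -41575453/49484835 ≈ -0.84017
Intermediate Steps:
20043/47709 + 35294/(-28005) = 20043*(1/47709) + 35294*(-1/28005) = 2227/5301 - 35294/28005 = -41575453/49484835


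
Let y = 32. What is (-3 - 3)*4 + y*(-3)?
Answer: -120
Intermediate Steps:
(-3 - 3)*4 + y*(-3) = (-3 - 3)*4 + 32*(-3) = -6*4 - 96 = -24 - 96 = -120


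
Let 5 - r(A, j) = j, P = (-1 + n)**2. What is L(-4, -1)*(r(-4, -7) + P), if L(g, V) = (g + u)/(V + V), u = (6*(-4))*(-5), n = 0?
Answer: -754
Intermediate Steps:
P = 1 (P = (-1 + 0)**2 = (-1)**2 = 1)
u = 120 (u = -24*(-5) = 120)
r(A, j) = 5 - j
L(g, V) = (120 + g)/(2*V) (L(g, V) = (g + 120)/(V + V) = (120 + g)/((2*V)) = (120 + g)*(1/(2*V)) = (120 + g)/(2*V))
L(-4, -1)*(r(-4, -7) + P) = ((1/2)*(120 - 4)/(-1))*((5 - 1*(-7)) + 1) = ((1/2)*(-1)*116)*((5 + 7) + 1) = -58*(12 + 1) = -58*13 = -754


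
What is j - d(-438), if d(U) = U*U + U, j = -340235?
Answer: -531641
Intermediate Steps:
d(U) = U + U² (d(U) = U² + U = U + U²)
j - d(-438) = -340235 - (-438)*(1 - 438) = -340235 - (-438)*(-437) = -340235 - 1*191406 = -340235 - 191406 = -531641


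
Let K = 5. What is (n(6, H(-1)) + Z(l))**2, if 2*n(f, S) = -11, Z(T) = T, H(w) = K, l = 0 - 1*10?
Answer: 961/4 ≈ 240.25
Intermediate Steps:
l = -10 (l = 0 - 10 = -10)
H(w) = 5
n(f, S) = -11/2 (n(f, S) = (1/2)*(-11) = -11/2)
(n(6, H(-1)) + Z(l))**2 = (-11/2 - 10)**2 = (-31/2)**2 = 961/4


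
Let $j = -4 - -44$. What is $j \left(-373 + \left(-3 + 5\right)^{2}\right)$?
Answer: $-14760$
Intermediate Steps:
$j = 40$ ($j = -4 + 44 = 40$)
$j \left(-373 + \left(-3 + 5\right)^{2}\right) = 40 \left(-373 + \left(-3 + 5\right)^{2}\right) = 40 \left(-373 + 2^{2}\right) = 40 \left(-373 + 4\right) = 40 \left(-369\right) = -14760$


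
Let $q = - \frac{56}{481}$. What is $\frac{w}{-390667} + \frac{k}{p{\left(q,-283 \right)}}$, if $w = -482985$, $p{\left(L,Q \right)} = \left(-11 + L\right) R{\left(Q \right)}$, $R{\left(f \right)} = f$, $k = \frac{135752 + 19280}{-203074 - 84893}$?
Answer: $\frac{210432524522644031}{170233907975358789} \approx 1.2361$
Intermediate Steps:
$k = - \frac{155032}{287967}$ ($k = \frac{155032}{-287967} = 155032 \left(- \frac{1}{287967}\right) = - \frac{155032}{287967} \approx -0.53837$)
$q = - \frac{56}{481}$ ($q = \left(-56\right) \frac{1}{481} = - \frac{56}{481} \approx -0.11642$)
$p{\left(L,Q \right)} = Q \left(-11 + L\right)$ ($p{\left(L,Q \right)} = \left(-11 + L\right) Q = Q \left(-11 + L\right)$)
$\frac{w}{-390667} + \frac{k}{p{\left(q,-283 \right)}} = - \frac{482985}{-390667} - \frac{155032}{287967 \left(- 283 \left(-11 - \frac{56}{481}\right)\right)} = \left(-482985\right) \left(- \frac{1}{390667}\right) - \frac{155032}{287967 \left(\left(-283\right) \left(- \frac{5347}{481}\right)\right)} = \frac{482985}{390667} - \frac{155032}{287967 \cdot \frac{1513201}{481}} = \frac{482985}{390667} - \frac{74570392}{435751952367} = \frac{210432524522644031}{170233907975358789}$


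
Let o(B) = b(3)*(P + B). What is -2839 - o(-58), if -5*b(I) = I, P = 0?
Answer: -14369/5 ≈ -2873.8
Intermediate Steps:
b(I) = -I/5
o(B) = -3*B/5 (o(B) = (-1/5*3)*(0 + B) = -3*B/5)
-2839 - o(-58) = -2839 - (-3)*(-58)/5 = -2839 - 1*174/5 = -2839 - 174/5 = -14369/5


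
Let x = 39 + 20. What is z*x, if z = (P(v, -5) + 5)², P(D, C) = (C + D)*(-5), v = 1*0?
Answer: 53100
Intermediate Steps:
v = 0
P(D, C) = -5*C - 5*D
z = 900 (z = ((-5*(-5) - 5*0) + 5)² = ((25 + 0) + 5)² = (25 + 5)² = 30² = 900)
x = 59
z*x = 900*59 = 53100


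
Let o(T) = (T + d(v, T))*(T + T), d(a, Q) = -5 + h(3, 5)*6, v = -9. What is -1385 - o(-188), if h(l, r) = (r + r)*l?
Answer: -6273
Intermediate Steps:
h(l, r) = 2*l*r (h(l, r) = (2*r)*l = 2*l*r)
d(a, Q) = 175 (d(a, Q) = -5 + (2*3*5)*6 = -5 + 30*6 = -5 + 180 = 175)
o(T) = 2*T*(175 + T) (o(T) = (T + 175)*(T + T) = (175 + T)*(2*T) = 2*T*(175 + T))
-1385 - o(-188) = -1385 - 2*(-188)*(175 - 188) = -1385 - 2*(-188)*(-13) = -1385 - 1*4888 = -1385 - 4888 = -6273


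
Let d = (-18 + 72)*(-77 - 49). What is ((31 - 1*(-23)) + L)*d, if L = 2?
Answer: -381024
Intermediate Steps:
d = -6804 (d = 54*(-126) = -6804)
((31 - 1*(-23)) + L)*d = ((31 - 1*(-23)) + 2)*(-6804) = ((31 + 23) + 2)*(-6804) = (54 + 2)*(-6804) = 56*(-6804) = -381024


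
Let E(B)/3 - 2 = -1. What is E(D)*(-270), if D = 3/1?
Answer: -810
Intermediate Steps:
D = 3 (D = 3*1 = 3)
E(B) = 3 (E(B) = 6 + 3*(-1) = 6 - 3 = 3)
E(D)*(-270) = 3*(-270) = -810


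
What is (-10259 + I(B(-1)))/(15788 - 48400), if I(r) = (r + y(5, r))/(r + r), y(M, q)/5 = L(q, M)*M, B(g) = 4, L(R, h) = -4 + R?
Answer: 20517/65224 ≈ 0.31456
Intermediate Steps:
y(M, q) = 5*M*(-4 + q) (y(M, q) = 5*((-4 + q)*M) = 5*(M*(-4 + q)) = 5*M*(-4 + q))
I(r) = (-100 + 26*r)/(2*r) (I(r) = (r + 5*5*(-4 + r))/(r + r) = (r + (-100 + 25*r))/((2*r)) = (-100 + 26*r)*(1/(2*r)) = (-100 + 26*r)/(2*r))
(-10259 + I(B(-1)))/(15788 - 48400) = (-10259 + (13 - 50/4))/(15788 - 48400) = (-10259 + (13 - 50*1/4))/(-32612) = (-10259 + (13 - 25/2))*(-1/32612) = (-10259 + 1/2)*(-1/32612) = -20517/2*(-1/32612) = 20517/65224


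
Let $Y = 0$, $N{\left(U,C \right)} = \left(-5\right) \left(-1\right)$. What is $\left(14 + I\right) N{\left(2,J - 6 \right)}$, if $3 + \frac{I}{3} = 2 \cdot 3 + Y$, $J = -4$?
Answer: $115$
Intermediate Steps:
$N{\left(U,C \right)} = 5$
$I = 9$ ($I = -9 + 3 \left(2 \cdot 3 + 0\right) = -9 + 3 \left(6 + 0\right) = -9 + 3 \cdot 6 = -9 + 18 = 9$)
$\left(14 + I\right) N{\left(2,J - 6 \right)} = \left(14 + 9\right) 5 = 23 \cdot 5 = 115$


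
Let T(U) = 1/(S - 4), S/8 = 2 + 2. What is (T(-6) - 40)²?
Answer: 1252161/784 ≈ 1597.1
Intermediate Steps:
S = 32 (S = 8*(2 + 2) = 8*4 = 32)
T(U) = 1/28 (T(U) = 1/(32 - 4) = 1/28)
(T(-6) - 40)² = (1/28 - 40)² = (-1119/28)² = 1252161/784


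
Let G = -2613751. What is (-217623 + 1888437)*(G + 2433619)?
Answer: -300967067448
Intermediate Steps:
(-217623 + 1888437)*(G + 2433619) = (-217623 + 1888437)*(-2613751 + 2433619) = 1670814*(-180132) = -300967067448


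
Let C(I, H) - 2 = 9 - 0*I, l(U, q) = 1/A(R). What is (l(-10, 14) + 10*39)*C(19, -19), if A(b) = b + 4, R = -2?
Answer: 8591/2 ≈ 4295.5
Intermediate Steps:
A(b) = 4 + b
l(U, q) = ½ (l(U, q) = 1/(4 - 2) = 1/2 = ½)
C(I, H) = 11 (C(I, H) = 2 + (9 - 0*I) = 2 + (9 - 1*0) = 2 + (9 + 0) = 2 + 9 = 11)
(l(-10, 14) + 10*39)*C(19, -19) = (½ + 10*39)*11 = (½ + 390)*11 = (781/2)*11 = 8591/2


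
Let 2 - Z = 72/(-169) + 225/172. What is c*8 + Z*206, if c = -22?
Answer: 789001/14534 ≈ 54.287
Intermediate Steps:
Z = 32495/29068 (Z = 2 - (72/(-169) + 225/172) = 2 - (72*(-1/169) + 225*(1/172)) = 2 - (-72/169 + 225/172) = 2 - 1*25641/29068 = 2 - 25641/29068 = 32495/29068 ≈ 1.1179)
c*8 + Z*206 = -22*8 + (32495/29068)*206 = -176 + 3346985/14534 = 789001/14534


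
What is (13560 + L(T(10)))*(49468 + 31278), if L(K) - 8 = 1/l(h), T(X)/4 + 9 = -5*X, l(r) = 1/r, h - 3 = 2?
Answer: 1095965458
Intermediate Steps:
h = 5 (h = 3 + 2 = 5)
T(X) = -36 - 20*X (T(X) = -36 + 4*(-5*X) = -36 - 20*X)
L(K) = 13 (L(K) = 8 + 1/(1/5) = 8 + 1/(⅕) = 8 + 5 = 13)
(13560 + L(T(10)))*(49468 + 31278) = (13560 + 13)*(49468 + 31278) = 13573*80746 = 1095965458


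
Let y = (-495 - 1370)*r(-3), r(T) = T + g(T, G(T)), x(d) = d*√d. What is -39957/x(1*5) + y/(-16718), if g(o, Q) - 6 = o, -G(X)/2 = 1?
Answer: -39957*√5/25 ≈ -3573.9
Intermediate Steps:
G(X) = -2 (G(X) = -2*1 = -2)
g(o, Q) = 6 + o
x(d) = d^(3/2)
r(T) = 6 + 2*T (r(T) = T + (6 + T) = 6 + 2*T)
y = 0 (y = (-495 - 1370)*(6 + 2*(-3)) = -1865*(6 - 6) = -1865*0 = 0)
-39957/x(1*5) + y/(-16718) = -39957*√5/25 + 0/(-16718) = -39957*√5/25 + 0*(-1/16718) = -39957*√5/25 + 0 = -39957*√5/25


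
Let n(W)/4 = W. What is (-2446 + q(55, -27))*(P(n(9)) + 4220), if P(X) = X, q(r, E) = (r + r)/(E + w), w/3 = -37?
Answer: -718536224/69 ≈ -1.0414e+7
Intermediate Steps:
w = -111 (w = 3*(-37) = -111)
q(r, E) = 2*r/(-111 + E) (q(r, E) = (r + r)/(E - 111) = (2*r)/(-111 + E) = 2*r/(-111 + E))
n(W) = 4*W
(-2446 + q(55, -27))*(P(n(9)) + 4220) = (-2446 + 2*55/(-111 - 27))*(4*9 + 4220) = (-2446 + 2*55/(-138))*(36 + 4220) = (-2446 + 2*55*(-1/138))*4256 = (-2446 - 55/69)*4256 = -168829/69*4256 = -718536224/69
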